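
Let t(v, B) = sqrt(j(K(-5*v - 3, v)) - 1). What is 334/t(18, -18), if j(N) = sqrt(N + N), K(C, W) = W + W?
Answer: 334/sqrt(-1 + 6*sqrt(2)) ≈ 122.08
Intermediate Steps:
K(C, W) = 2*W
j(N) = sqrt(2)*sqrt(N) (j(N) = sqrt(2*N) = sqrt(2)*sqrt(N))
t(v, B) = sqrt(-1 + 2*sqrt(v)) (t(v, B) = sqrt(sqrt(2)*sqrt(2*v) - 1) = sqrt(sqrt(2)*(sqrt(2)*sqrt(v)) - 1) = sqrt(2*sqrt(v) - 1) = sqrt(-1 + 2*sqrt(v)))
334/t(18, -18) = 334/(sqrt(-1 + 2*sqrt(18))) = 334/(sqrt(-1 + 2*(3*sqrt(2)))) = 334/(sqrt(-1 + 6*sqrt(2))) = 334/sqrt(-1 + 6*sqrt(2))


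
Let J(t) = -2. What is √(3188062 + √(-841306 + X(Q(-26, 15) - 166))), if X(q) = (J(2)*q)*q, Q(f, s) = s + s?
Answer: √(3188062 + I*√878298) ≈ 1785.5 + 0.262*I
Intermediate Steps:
Q(f, s) = 2*s
X(q) = -2*q² (X(q) = (-2*q)*q = -2*q²)
√(3188062 + √(-841306 + X(Q(-26, 15) - 166))) = √(3188062 + √(-841306 - 2*(2*15 - 166)²)) = √(3188062 + √(-841306 - 2*(30 - 166)²)) = √(3188062 + √(-841306 - 2*(-136)²)) = √(3188062 + √(-841306 - 2*18496)) = √(3188062 + √(-841306 - 36992)) = √(3188062 + √(-878298)) = √(3188062 + I*√878298)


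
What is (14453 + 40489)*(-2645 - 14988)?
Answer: -968792286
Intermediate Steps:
(14453 + 40489)*(-2645 - 14988) = 54942*(-17633) = -968792286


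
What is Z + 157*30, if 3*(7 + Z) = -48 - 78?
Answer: 4661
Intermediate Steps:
Z = -49 (Z = -7 + (-48 - 78)/3 = -7 + (⅓)*(-126) = -7 - 42 = -49)
Z + 157*30 = -49 + 157*30 = -49 + 4710 = 4661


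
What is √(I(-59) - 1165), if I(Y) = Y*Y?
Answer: 2*√579 ≈ 48.125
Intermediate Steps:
I(Y) = Y²
√(I(-59) - 1165) = √((-59)² - 1165) = √(3481 - 1165) = √2316 = 2*√579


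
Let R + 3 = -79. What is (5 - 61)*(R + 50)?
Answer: 1792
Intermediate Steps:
R = -82 (R = -3 - 79 = -82)
(5 - 61)*(R + 50) = (5 - 61)*(-82 + 50) = -56*(-32) = 1792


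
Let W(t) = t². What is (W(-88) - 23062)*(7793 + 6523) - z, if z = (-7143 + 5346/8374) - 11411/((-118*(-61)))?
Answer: -6608827400491367/30138026 ≈ -2.1929e+8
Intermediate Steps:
z = -215304457321/30138026 (z = (-7143 + 5346*(1/8374)) - 11411/7198 = (-7143 + 2673/4187) - 11411*1/7198 = -29905068/4187 - 11411/7198 = -215304457321/30138026 ≈ -7143.9)
(W(-88) - 23062)*(7793 + 6523) - z = ((-88)² - 23062)*(7793 + 6523) - 1*(-215304457321/30138026) = (7744 - 23062)*14316 + 215304457321/30138026 = -15318*14316 + 215304457321/30138026 = -219292488 + 215304457321/30138026 = -6608827400491367/30138026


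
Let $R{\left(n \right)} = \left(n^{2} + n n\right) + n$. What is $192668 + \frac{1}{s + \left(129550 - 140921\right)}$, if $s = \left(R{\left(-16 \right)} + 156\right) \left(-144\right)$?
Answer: $\frac{20280041011}{105259} \approx 1.9267 \cdot 10^{5}$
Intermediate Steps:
$R{\left(n \right)} = n + 2 n^{2}$ ($R{\left(n \right)} = \left(n^{2} + n^{2}\right) + n = 2 n^{2} + n = n + 2 n^{2}$)
$s = -93888$ ($s = \left(- 16 \left(1 + 2 \left(-16\right)\right) + 156\right) \left(-144\right) = \left(- 16 \left(1 - 32\right) + 156\right) \left(-144\right) = \left(\left(-16\right) \left(-31\right) + 156\right) \left(-144\right) = \left(496 + 156\right) \left(-144\right) = 652 \left(-144\right) = -93888$)
$192668 + \frac{1}{s + \left(129550 - 140921\right)} = 192668 + \frac{1}{-93888 + \left(129550 - 140921\right)} = 192668 + \frac{1}{-93888 - 11371} = 192668 + \frac{1}{-105259} = 192668 - \frac{1}{105259} = \frac{20280041011}{105259}$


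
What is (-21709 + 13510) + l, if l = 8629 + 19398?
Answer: 19828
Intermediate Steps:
l = 28027
(-21709 + 13510) + l = (-21709 + 13510) + 28027 = -8199 + 28027 = 19828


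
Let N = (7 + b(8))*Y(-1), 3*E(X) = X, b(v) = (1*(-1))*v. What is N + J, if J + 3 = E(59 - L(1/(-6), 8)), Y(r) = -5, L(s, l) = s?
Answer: 391/18 ≈ 21.722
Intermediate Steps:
b(v) = -v
E(X) = X/3
J = 301/18 (J = -3 + (59 - 1/(-6))/3 = -3 + (59 - 1*(-⅙))/3 = -3 + (59 + ⅙)/3 = -3 + (⅓)*(355/6) = -3 + 355/18 = 301/18 ≈ 16.722)
N = 5 (N = (7 - 1*8)*(-5) = (7 - 8)*(-5) = -1*(-5) = 5)
N + J = 5 + 301/18 = 391/18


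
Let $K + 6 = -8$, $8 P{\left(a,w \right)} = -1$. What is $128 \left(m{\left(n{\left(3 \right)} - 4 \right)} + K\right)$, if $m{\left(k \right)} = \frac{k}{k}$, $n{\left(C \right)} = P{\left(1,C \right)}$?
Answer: $-1664$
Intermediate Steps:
$P{\left(a,w \right)} = - \frac{1}{8}$ ($P{\left(a,w \right)} = \frac{1}{8} \left(-1\right) = - \frac{1}{8}$)
$n{\left(C \right)} = - \frac{1}{8}$
$K = -14$ ($K = -6 - 8 = -14$)
$m{\left(k \right)} = 1$
$128 \left(m{\left(n{\left(3 \right)} - 4 \right)} + K\right) = 128 \left(1 - 14\right) = 128 \left(-13\right) = -1664$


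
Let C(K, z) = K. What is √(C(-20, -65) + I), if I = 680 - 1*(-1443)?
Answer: √2103 ≈ 45.858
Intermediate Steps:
I = 2123 (I = 680 + 1443 = 2123)
√(C(-20, -65) + I) = √(-20 + 2123) = √2103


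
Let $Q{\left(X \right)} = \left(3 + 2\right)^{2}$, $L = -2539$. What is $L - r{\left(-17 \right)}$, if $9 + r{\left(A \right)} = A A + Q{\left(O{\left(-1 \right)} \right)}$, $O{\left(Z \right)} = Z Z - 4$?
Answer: $-2844$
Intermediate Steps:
$O{\left(Z \right)} = -4 + Z^{2}$ ($O{\left(Z \right)} = Z^{2} - 4 = -4 + Z^{2}$)
$Q{\left(X \right)} = 25$ ($Q{\left(X \right)} = 5^{2} = 25$)
$r{\left(A \right)} = 16 + A^{2}$ ($r{\left(A \right)} = -9 + \left(A A + 25\right) = -9 + \left(A^{2} + 25\right) = -9 + \left(25 + A^{2}\right) = 16 + A^{2}$)
$L - r{\left(-17 \right)} = -2539 - \left(16 + \left(-17\right)^{2}\right) = -2539 - \left(16 + 289\right) = -2539 - 305 = -2844$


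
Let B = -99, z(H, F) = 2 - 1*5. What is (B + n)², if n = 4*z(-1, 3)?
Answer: 12321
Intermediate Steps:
z(H, F) = -3 (z(H, F) = 2 - 5 = -3)
n = -12 (n = 4*(-3) = -12)
(B + n)² = (-99 - 12)² = (-111)² = 12321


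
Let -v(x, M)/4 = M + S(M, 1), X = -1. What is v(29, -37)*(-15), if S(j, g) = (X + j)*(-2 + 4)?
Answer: -6780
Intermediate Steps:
S(j, g) = -2 + 2*j (S(j, g) = (-1 + j)*(-2 + 4) = (-1 + j)*2 = -2 + 2*j)
v(x, M) = 8 - 12*M (v(x, M) = -4*(M + (-2 + 2*M)) = -4*(-2 + 3*M) = 8 - 12*M)
v(29, -37)*(-15) = (8 - 12*(-37))*(-15) = (8 + 444)*(-15) = 452*(-15) = -6780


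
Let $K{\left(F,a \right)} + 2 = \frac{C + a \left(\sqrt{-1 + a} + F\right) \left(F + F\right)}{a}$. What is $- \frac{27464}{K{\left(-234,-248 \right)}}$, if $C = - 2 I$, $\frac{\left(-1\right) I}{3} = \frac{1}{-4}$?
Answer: $- \frac{739913491628672}{2963749438230985} - \frac{3162081042432 i \sqrt{249}}{2963749438230985} \approx -0.24965 - 0.016836 i$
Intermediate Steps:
$I = \frac{3}{4}$ ($I = - \frac{3}{-4} = \left(-3\right) \left(- \frac{1}{4}\right) = \frac{3}{4} \approx 0.75$)
$C = - \frac{3}{2}$ ($C = \left(-2\right) \frac{3}{4} = - \frac{3}{2} \approx -1.5$)
$K{\left(F,a \right)} = -2 + \frac{- \frac{3}{2} + 2 F a \left(F + \sqrt{-1 + a}\right)}{a}$ ($K{\left(F,a \right)} = -2 + \frac{- \frac{3}{2} + a \left(\sqrt{-1 + a} + F\right) \left(F + F\right)}{a} = -2 + \frac{- \frac{3}{2} + a \left(F + \sqrt{-1 + a}\right) 2 F}{a} = -2 + \frac{- \frac{3}{2} + a 2 F \left(F + \sqrt{-1 + a}\right)}{a} = -2 + \frac{- \frac{3}{2} + 2 F a \left(F + \sqrt{-1 + a}\right)}{a}$)
$- \frac{27464}{K{\left(-234,-248 \right)}} = - \frac{27464}{\frac{1}{2} \frac{1}{-248} \left(-3 + 4 \left(-248\right) \left(-1 + \left(-234\right)^{2} - 234 \sqrt{-1 - 248}\right)\right)} = - \frac{27464}{\frac{1}{2} \left(- \frac{1}{248}\right) \left(-3 + 4 \left(-248\right) \left(-1 + 54756 - 234 \sqrt{-249}\right)\right)} = - \frac{27464}{\frac{1}{2} \left(- \frac{1}{248}\right) \left(-3 + 4 \left(-248\right) \left(-1 + 54756 - 234 i \sqrt{249}\right)\right)} = - \frac{27464}{\frac{1}{2} \left(- \frac{1}{248}\right) \left(-3 + 4 \left(-248\right) \left(54755 - 234 i \sqrt{249}\right)\right)} = - \frac{27464}{\frac{1}{2} \left(- \frac{1}{248}\right) \left(-3 - \left(54316960 - 232128 i \sqrt{249}\right)\right)} = - \frac{27464}{\frac{1}{2} \left(- \frac{1}{248}\right) \left(-54316963 + 232128 i \sqrt{249}\right)} = - \frac{27464}{\frac{54316963}{496} - 468 i \sqrt{249}}$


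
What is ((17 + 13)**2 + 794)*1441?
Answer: 2441054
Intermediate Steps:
((17 + 13)**2 + 794)*1441 = (30**2 + 794)*1441 = (900 + 794)*1441 = 1694*1441 = 2441054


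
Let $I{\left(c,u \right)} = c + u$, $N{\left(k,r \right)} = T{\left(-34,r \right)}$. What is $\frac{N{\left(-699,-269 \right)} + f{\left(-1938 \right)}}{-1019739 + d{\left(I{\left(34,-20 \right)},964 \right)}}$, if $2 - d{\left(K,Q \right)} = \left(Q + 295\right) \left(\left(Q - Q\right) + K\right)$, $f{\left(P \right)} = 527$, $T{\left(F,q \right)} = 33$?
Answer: $- \frac{560}{1037363} \approx -0.00053983$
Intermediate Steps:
$N{\left(k,r \right)} = 33$
$d{\left(K,Q \right)} = 2 - K \left(295 + Q\right)$ ($d{\left(K,Q \right)} = 2 - \left(Q + 295\right) \left(\left(Q - Q\right) + K\right) = 2 - \left(295 + Q\right) \left(0 + K\right) = 2 - \left(295 + Q\right) K = 2 - K \left(295 + Q\right)$)
$\frac{N{\left(-699,-269 \right)} + f{\left(-1938 \right)}}{-1019739 + d{\left(I{\left(34,-20 \right)},964 \right)}} = \frac{33 + 527}{-1019739 - \left(-2 + 295 \left(34 - 20\right) + \left(34 - 20\right) 964\right)} = \frac{560}{-1019739 - \left(4128 + 13496\right)} = \frac{560}{-1019739 - 17624} = \frac{560}{-1037363} = 560 \left(- \frac{1}{1037363}\right) = - \frac{560}{1037363}$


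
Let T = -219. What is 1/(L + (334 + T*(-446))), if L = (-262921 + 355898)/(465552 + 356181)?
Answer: 821733/80536500841 ≈ 1.0203e-5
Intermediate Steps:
L = 92977/821733 ≈ 0.11315
1/(L + (334 + T*(-446))) = 1/(92977/821733 + (334 - 219*(-446))) = 1/(92977/821733 + (334 + 97674)) = 1/(92977/821733 + 98008) = 1/(80536500841/821733) = 821733/80536500841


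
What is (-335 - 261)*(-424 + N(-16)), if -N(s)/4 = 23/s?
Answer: 249277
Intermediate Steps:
N(s) = -92/s
(-335 - 261)*(-424 + N(-16)) = (-335 - 261)*(-424 - 92/(-16)) = -596*(-424 - 92*(-1/16)) = -596*(-424 + 23/4) = -596*(-1673/4) = 249277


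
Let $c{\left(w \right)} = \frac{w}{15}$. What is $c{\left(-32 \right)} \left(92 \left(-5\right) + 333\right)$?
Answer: $\frac{4064}{15} \approx 270.93$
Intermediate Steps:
$c{\left(w \right)} = \frac{w}{15}$ ($c{\left(w \right)} = w \frac{1}{15} = \frac{w}{15}$)
$c{\left(-32 \right)} \left(92 \left(-5\right) + 333\right) = \frac{1}{15} \left(-32\right) \left(92 \left(-5\right) + 333\right) = - \frac{32 \left(-460 + 333\right)}{15} = \left(- \frac{32}{15}\right) \left(-127\right) = \frac{4064}{15}$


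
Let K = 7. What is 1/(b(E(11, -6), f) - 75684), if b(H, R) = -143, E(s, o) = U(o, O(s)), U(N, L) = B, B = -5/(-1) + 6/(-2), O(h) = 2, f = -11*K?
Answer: -1/75827 ≈ -1.3188e-5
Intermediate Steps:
f = -77 (f = -11*7 = -77)
B = 2 (B = -5*(-1) + 6*(-½) = 5 - 3 = 2)
U(N, L) = 2
E(s, o) = 2
1/(b(E(11, -6), f) - 75684) = 1/(-143 - 75684) = 1/(-75827) = -1/75827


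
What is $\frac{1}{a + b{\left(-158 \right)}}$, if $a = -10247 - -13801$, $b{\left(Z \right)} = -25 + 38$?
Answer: $\frac{1}{3567} \approx 0.00028035$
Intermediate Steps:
$b{\left(Z \right)} = 13$
$a = 3554$ ($a = -10247 + 13801 = 3554$)
$\frac{1}{a + b{\left(-158 \right)}} = \frac{1}{3554 + 13} = \frac{1}{3567}$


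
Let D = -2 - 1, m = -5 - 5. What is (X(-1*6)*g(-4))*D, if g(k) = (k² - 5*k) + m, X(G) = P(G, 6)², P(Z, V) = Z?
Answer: -2808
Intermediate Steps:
m = -10
X(G) = G²
g(k) = -10 + k² - 5*k (g(k) = (k² - 5*k) - 10 = -10 + k² - 5*k)
D = -3
(X(-1*6)*g(-4))*D = ((-1*6)²*(-10 + (-4)² - 5*(-4)))*(-3) = ((-6)²*(-10 + 16 + 20))*(-3) = (36*26)*(-3) = 936*(-3) = -2808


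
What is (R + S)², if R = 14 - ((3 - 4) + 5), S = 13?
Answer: 529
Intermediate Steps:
R = 10 (R = 14 - (-1 + 5) = 14 - 1*4 = 14 - 4 = 10)
(R + S)² = (10 + 13)² = 23² = 529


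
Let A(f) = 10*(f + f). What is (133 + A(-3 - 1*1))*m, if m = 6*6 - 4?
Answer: 1696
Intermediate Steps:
m = 32 (m = 36 - 4 = 32)
A(f) = 20*f (A(f) = 10*(2*f) = 20*f)
(133 + A(-3 - 1*1))*m = (133 + 20*(-3 - 1*1))*32 = (133 + 20*(-3 - 1))*32 = (133 + 20*(-4))*32 = (133 - 80)*32 = 53*32 = 1696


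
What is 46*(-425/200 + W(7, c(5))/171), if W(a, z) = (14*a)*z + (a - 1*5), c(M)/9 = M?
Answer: 744947/684 ≈ 1089.1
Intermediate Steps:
c(M) = 9*M
W(a, z) = -5 + a + 14*a*z (W(a, z) = 14*a*z + (a - 5) = 14*a*z + (-5 + a) = -5 + a + 14*a*z)
46*(-425/200 + W(7, c(5))/171) = 46*(-425/200 + (-5 + 7 + 14*7*(9*5))/171) = 46*(-425*1/200 + (-5 + 7 + 14*7*45)*(1/171)) = 46*(-17/8 + (-5 + 7 + 4410)*(1/171)) = 46*(-17/8 + 4412*(1/171)) = 46*(-17/8 + 4412/171) = 46*(32389/1368) = 744947/684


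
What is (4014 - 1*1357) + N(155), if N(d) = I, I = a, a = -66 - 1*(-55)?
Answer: 2646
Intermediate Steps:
a = -11 (a = -66 + 55 = -11)
I = -11
N(d) = -11
(4014 - 1*1357) + N(155) = (4014 - 1*1357) - 11 = (4014 - 1357) - 11 = 2657 - 11 = 2646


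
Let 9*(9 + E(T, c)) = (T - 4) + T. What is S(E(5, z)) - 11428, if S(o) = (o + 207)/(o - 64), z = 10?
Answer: -2480472/217 ≈ -11431.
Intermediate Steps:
E(T, c) = -85/9 + 2*T/9 (E(T, c) = -9 + ((T - 4) + T)/9 = -9 + ((-4 + T) + T)/9 = -9 + (-4 + 2*T)/9 = -9 + (-4/9 + 2*T/9) = -85/9 + 2*T/9)
S(o) = (207 + o)/(-64 + o)
S(E(5, z)) - 11428 = (207 + (-85/9 + (2/9)*5))/(-64 + (-85/9 + (2/9)*5)) - 11428 = (207 + (-85/9 + 10/9))/(-64 + (-85/9 + 10/9)) - 11428 = (207 - 25/3)/(-64 - 25/3) - 11428 = (596/3)/(-217/3) - 11428 = -3/217*596/3 - 11428 = -596/217 - 11428 = -2480472/217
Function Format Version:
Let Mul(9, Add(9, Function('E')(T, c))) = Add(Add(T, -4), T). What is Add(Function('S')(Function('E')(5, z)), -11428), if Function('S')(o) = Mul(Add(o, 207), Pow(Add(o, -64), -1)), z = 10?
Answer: Rational(-2480472, 217) ≈ -11431.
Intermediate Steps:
Function('E')(T, c) = Add(Rational(-85, 9), Mul(Rational(2, 9), T)) (Function('E')(T, c) = Add(-9, Mul(Rational(1, 9), Add(Add(T, -4), T))) = Add(-9, Mul(Rational(1, 9), Add(Add(-4, T), T))) = Add(-9, Mul(Rational(1, 9), Add(-4, Mul(2, T)))) = Add(-9, Add(Rational(-4, 9), Mul(Rational(2, 9), T))) = Add(Rational(-85, 9), Mul(Rational(2, 9), T)))
Function('S')(o) = Mul(Pow(Add(-64, o), -1), Add(207, o)) (Function('S')(o) = Mul(Add(207, o), Pow(Add(-64, o), -1)) = Mul(Pow(Add(-64, o), -1), Add(207, o)))
Add(Function('S')(Function('E')(5, z)), -11428) = Add(Mul(Pow(Add(-64, Add(Rational(-85, 9), Mul(Rational(2, 9), 5))), -1), Add(207, Add(Rational(-85, 9), Mul(Rational(2, 9), 5)))), -11428) = Add(Mul(Pow(Add(-64, Add(Rational(-85, 9), Rational(10, 9))), -1), Add(207, Add(Rational(-85, 9), Rational(10, 9)))), -11428) = Add(Mul(Pow(Add(-64, Rational(-25, 3)), -1), Add(207, Rational(-25, 3))), -11428) = Add(Mul(Pow(Rational(-217, 3), -1), Rational(596, 3)), -11428) = Add(Mul(Rational(-3, 217), Rational(596, 3)), -11428) = Add(Rational(-596, 217), -11428) = Rational(-2480472, 217)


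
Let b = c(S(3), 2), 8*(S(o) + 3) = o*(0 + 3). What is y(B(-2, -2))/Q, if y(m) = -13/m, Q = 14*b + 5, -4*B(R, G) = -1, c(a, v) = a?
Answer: 208/85 ≈ 2.4471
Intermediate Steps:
S(o) = -3 + 3*o/8 (S(o) = -3 + (o*(0 + 3))/8 = -3 + (o*3)/8 = -3 + (3*o)/8 = -3 + 3*o/8)
B(R, G) = ¼ (B(R, G) = -¼*(-1) = ¼)
b = -15/8 (b = -3 + (3/8)*3 = -3 + 9/8 = -15/8 ≈ -1.8750)
Q = -85/4 (Q = 14*(-15/8) + 5 = -105/4 + 5 = -85/4 ≈ -21.250)
y(B(-2, -2))/Q = (-13/¼)/(-85/4) = -13*4*(-4/85) = -52*(-4/85) = 208/85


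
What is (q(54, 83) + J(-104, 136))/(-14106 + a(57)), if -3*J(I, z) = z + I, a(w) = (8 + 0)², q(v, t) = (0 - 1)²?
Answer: 29/42126 ≈ 0.00068841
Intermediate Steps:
q(v, t) = 1 (q(v, t) = (-1)² = 1)
a(w) = 64 (a(w) = 8² = 64)
J(I, z) = -I/3 - z/3 (J(I, z) = -(z + I)/3 = -(I + z)/3 = -I/3 - z/3)
(q(54, 83) + J(-104, 136))/(-14106 + a(57)) = (1 + (-⅓*(-104) - ⅓*136))/(-14106 + 64) = (1 + (104/3 - 136/3))/(-14042) = (1 - 32/3)*(-1/14042) = -29/3*(-1/14042) = 29/42126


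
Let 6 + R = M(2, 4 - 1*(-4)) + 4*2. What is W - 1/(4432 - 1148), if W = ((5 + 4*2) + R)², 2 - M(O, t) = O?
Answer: 738899/3284 ≈ 225.00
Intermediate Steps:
M(O, t) = 2 - O
R = 2 (R = -6 + ((2 - 1*2) + 4*2) = -6 + ((2 - 2) + 8) = -6 + (0 + 8) = -6 + 8 = 2)
W = 225 (W = ((5 + 4*2) + 2)² = ((5 + 8) + 2)² = (13 + 2)² = 15² = 225)
W - 1/(4432 - 1148) = 225 - 1/(4432 - 1148) = 225 - 1/3284 = 738899/3284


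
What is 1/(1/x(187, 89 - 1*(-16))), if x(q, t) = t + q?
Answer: 292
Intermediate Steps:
x(q, t) = q + t
1/(1/x(187, 89 - 1*(-16))) = 1/(1/(187 + (89 - 1*(-16)))) = 1/(1/(187 + (89 + 16))) = 1/(1/(187 + 105)) = 1/(1/292) = 292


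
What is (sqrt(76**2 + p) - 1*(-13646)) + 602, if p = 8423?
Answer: 14248 + sqrt(14199) ≈ 14367.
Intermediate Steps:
(sqrt(76**2 + p) - 1*(-13646)) + 602 = (sqrt(76**2 + 8423) - 1*(-13646)) + 602 = (sqrt(5776 + 8423) + 13646) + 602 = (sqrt(14199) + 13646) + 602 = (13646 + sqrt(14199)) + 602 = 14248 + sqrt(14199)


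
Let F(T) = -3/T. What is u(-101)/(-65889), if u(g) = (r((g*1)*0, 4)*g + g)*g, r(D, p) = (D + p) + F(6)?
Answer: -10201/14642 ≈ -0.69669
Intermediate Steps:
r(D, p) = -½ + D + p (r(D, p) = (D + p) - 3/6 = (D + p) - 3*⅙ = (D + p) - ½ = -½ + D + p)
u(g) = 9*g²/2 (u(g) = ((-½ + (g*1)*0 + 4)*g + g)*g = ((-½ + g*0 + 4)*g + g)*g = ((-½ + 0 + 4)*g + g)*g = (7*g/2 + g)*g = (9*g/2)*g = 9*g²/2)
u(-101)/(-65889) = ((9/2)*(-101)²)/(-65889) = ((9/2)*10201)*(-1/65889) = (91809/2)*(-1/65889) = -10201/14642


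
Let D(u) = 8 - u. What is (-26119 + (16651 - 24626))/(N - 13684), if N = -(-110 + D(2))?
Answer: 17047/6790 ≈ 2.5106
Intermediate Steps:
N = 104 (N = -(-110 + (8 - 1*2)) = -(-110 + (8 - 2)) = -(-110 + 6) = -1*(-104) = 104)
(-26119 + (16651 - 24626))/(N - 13684) = (-26119 + (16651 - 24626))/(104 - 13684) = (-26119 - 7975)/(-13580) = -34094*(-1/13580) = 17047/6790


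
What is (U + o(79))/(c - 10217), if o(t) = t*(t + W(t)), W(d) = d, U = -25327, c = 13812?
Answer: -2569/719 ≈ -3.5730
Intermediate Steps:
o(t) = 2*t**2 (o(t) = t*(t + t) = t*(2*t) = 2*t**2)
(U + o(79))/(c - 10217) = (-25327 + 2*79**2)/(13812 - 10217) = (-25327 + 2*6241)/3595 = (-25327 + 12482)*(1/3595) = -12845*1/3595 = -2569/719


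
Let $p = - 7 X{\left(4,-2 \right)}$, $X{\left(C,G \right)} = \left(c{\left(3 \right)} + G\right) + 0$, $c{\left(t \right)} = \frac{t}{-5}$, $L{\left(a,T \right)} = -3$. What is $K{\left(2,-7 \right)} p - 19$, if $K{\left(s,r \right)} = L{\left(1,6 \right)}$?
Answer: $- \frac{368}{5} \approx -73.6$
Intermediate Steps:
$c{\left(t \right)} = - \frac{t}{5}$ ($c{\left(t \right)} = t \left(- \frac{1}{5}\right) = - \frac{t}{5}$)
$X{\left(C,G \right)} = - \frac{3}{5} + G$ ($X{\left(C,G \right)} = \left(\left(- \frac{1}{5}\right) 3 + G\right) + 0 = \left(- \frac{3}{5} + G\right) + 0 = - \frac{3}{5} + G$)
$K{\left(s,r \right)} = -3$
$p = \frac{91}{5}$ ($p = - 7 \left(- \frac{3}{5} - 2\right) = \left(-7\right) \left(- \frac{13}{5}\right) = \frac{91}{5} \approx 18.2$)
$K{\left(2,-7 \right)} p - 19 = \left(-3\right) \frac{91}{5} - 19 = - \frac{273}{5} - 19 = - \frac{368}{5}$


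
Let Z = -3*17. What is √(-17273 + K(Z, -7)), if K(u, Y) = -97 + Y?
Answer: I*√17377 ≈ 131.82*I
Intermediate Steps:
Z = -51
√(-17273 + K(Z, -7)) = √(-17273 + (-97 - 7)) = √(-17273 - 104) = √(-17377) = I*√17377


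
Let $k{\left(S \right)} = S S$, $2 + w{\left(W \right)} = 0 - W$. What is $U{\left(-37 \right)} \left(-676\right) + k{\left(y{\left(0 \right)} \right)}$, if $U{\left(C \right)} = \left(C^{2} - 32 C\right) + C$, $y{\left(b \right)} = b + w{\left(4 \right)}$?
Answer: $-1700780$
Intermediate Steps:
$w{\left(W \right)} = -2 - W$ ($w{\left(W \right)} = -2 + \left(0 - W\right) = -2 - W$)
$y{\left(b \right)} = -6 + b$ ($y{\left(b \right)} = b - 6 = -6 + b$)
$U{\left(C \right)} = C^{2} - 31 C$
$k{\left(S \right)} = S^{2}$
$U{\left(-37 \right)} \left(-676\right) + k{\left(y{\left(0 \right)} \right)} = - 37 \left(-31 - 37\right) \left(-676\right) + \left(-6 + 0\right)^{2} = \left(-37\right) \left(-68\right) \left(-676\right) + \left(-6\right)^{2} = 2516 \left(-676\right) + 36 = -1700816 + 36 = -1700780$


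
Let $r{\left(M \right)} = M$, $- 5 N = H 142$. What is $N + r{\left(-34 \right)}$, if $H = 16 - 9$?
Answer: $- \frac{1164}{5} \approx -232.8$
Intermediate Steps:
$H = 7$ ($H = 16 - 9 = 7$)
$N = - \frac{994}{5}$ ($N = - \frac{7 \cdot 142}{5} = \left(- \frac{1}{5}\right) 994 = - \frac{994}{5} \approx -198.8$)
$N + r{\left(-34 \right)} = - \frac{994}{5} - 34 = - \frac{1164}{5}$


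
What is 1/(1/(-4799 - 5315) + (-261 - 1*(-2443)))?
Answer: 10114/22068747 ≈ 0.00045829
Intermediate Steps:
1/(1/(-4799 - 5315) + (-261 - 1*(-2443))) = 1/(1/(-10114) + (-261 + 2443)) = 1/(-1/10114 + 2182) = 1/(22068747/10114) = 10114/22068747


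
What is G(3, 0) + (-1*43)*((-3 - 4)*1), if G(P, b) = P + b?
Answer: 304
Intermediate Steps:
G(3, 0) + (-1*43)*((-3 - 4)*1) = (3 + 0) + (-1*43)*((-3 - 4)*1) = 3 - (-301) = 3 - 43*(-7) = 3 + 301 = 304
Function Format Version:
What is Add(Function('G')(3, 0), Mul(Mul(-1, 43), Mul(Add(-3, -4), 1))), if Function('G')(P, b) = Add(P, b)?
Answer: 304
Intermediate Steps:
Add(Function('G')(3, 0), Mul(Mul(-1, 43), Mul(Add(-3, -4), 1))) = Add(Add(3, 0), Mul(Mul(-1, 43), Mul(Add(-3, -4), 1))) = Add(3, Mul(-43, Mul(-7, 1))) = Add(3, Mul(-43, -7)) = Add(3, 301) = 304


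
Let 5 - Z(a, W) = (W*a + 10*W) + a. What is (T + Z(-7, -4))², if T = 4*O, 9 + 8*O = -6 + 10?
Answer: 1849/4 ≈ 462.25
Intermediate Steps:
O = -5/8 (O = -9/8 + (-6 + 10)/8 = -9/8 + (⅛)*4 = -9/8 + ½ = -5/8 ≈ -0.62500)
T = -5/2 (T = 4*(-5/8) = -5/2 ≈ -2.5000)
Z(a, W) = 5 - a - 10*W - W*a (Z(a, W) = 5 - ((W*a + 10*W) + a) = 5 - ((10*W + W*a) + a) = 5 - (a + 10*W + W*a) = 5 + (-a - 10*W - W*a) = 5 - a - 10*W - W*a)
(T + Z(-7, -4))² = (-5/2 + (5 - 1*(-7) - 10*(-4) - 1*(-4)*(-7)))² = (-5/2 + (5 + 7 + 40 - 28))² = (-5/2 + 24)² = (43/2)² = 1849/4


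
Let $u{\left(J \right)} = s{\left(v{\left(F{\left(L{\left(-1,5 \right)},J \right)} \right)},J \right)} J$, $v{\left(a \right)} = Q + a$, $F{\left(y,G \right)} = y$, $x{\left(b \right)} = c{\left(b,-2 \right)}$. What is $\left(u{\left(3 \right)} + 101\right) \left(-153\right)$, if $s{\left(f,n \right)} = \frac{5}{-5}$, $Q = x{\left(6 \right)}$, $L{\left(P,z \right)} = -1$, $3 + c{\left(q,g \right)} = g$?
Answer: $-14994$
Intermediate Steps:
$c{\left(q,g \right)} = -3 + g$
$x{\left(b \right)} = -5$ ($x{\left(b \right)} = -3 - 2 = -5$)
$Q = -5$
$v{\left(a \right)} = -5 + a$
$s{\left(f,n \right)} = -1$ ($s{\left(f,n \right)} = 5 \left(- \frac{1}{5}\right) = -1$)
$u{\left(J \right)} = - J$
$\left(u{\left(3 \right)} + 101\right) \left(-153\right) = \left(\left(-1\right) 3 + 101\right) \left(-153\right) = \left(-3 + 101\right) \left(-153\right) = 98 \left(-153\right) = -14994$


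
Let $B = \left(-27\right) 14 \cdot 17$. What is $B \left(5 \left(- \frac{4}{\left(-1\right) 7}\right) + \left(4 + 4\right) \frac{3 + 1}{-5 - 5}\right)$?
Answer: $\frac{11016}{5} \approx 2203.2$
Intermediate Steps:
$B = -6426$ ($B = \left(-378\right) 17 = -6426$)
$B \left(5 \left(- \frac{4}{\left(-1\right) 7}\right) + \left(4 + 4\right) \frac{3 + 1}{-5 - 5}\right) = - 6426 \left(5 \left(- \frac{4}{\left(-1\right) 7}\right) + \left(4 + 4\right) \frac{3 + 1}{-5 - 5}\right) = - 6426 \left(5 \left(- \frac{4}{-7}\right) + 8 \frac{4}{-10}\right) = - 6426 \left(5 \left(\left(-4\right) \left(- \frac{1}{7}\right)\right) + 8 \cdot 4 \left(- \frac{1}{10}\right)\right) = - 6426 \left(5 \cdot \frac{4}{7} + 8 \left(- \frac{2}{5}\right)\right) = - 6426 \left(\frac{20}{7} - \frac{16}{5}\right) = \left(-6426\right) \left(- \frac{12}{35}\right) = \frac{11016}{5}$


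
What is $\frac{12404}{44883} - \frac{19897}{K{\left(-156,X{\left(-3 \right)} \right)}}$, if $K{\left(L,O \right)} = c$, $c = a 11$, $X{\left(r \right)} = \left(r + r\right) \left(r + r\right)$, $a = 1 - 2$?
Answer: $\frac{893173495}{493713} \approx 1809.1$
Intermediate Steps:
$a = -1$
$X{\left(r \right)} = 4 r^{2}$ ($X{\left(r \right)} = 2 r 2 r = 4 r^{2}$)
$c = -11$ ($c = \left(-1\right) 11 = -11$)
$K{\left(L,O \right)} = -11$
$\frac{12404}{44883} - \frac{19897}{K{\left(-156,X{\left(-3 \right)} \right)}} = \frac{12404}{44883} - \frac{19897}{-11} = 12404 \cdot \frac{1}{44883} - - \frac{19897}{11} = \frac{12404}{44883} + \frac{19897}{11} = \frac{893173495}{493713}$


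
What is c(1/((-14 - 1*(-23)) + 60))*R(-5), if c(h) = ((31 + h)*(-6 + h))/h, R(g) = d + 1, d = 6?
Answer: -6186740/69 ≈ -89663.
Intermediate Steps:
R(g) = 7 (R(g) = 6 + 1 = 7)
c(h) = (-6 + h)*(31 + h)/h (c(h) = ((-6 + h)*(31 + h))/h = (-6 + h)*(31 + h)/h)
c(1/((-14 - 1*(-23)) + 60))*R(-5) = (25 + 1/((-14 - 1*(-23)) + 60) - (8556 + 4278))*7 = (25 + 1/((-14 + 23) + 60) - 186/(1/((-14 + 23) + 60)))*7 = (25 + 1/(9 + 60) - 186/(1/(9 + 60)))*7 = (25 + 1/69 - 186/(1/69))*7 = (25 + 1/69 - 186/1/69)*7 = (25 + 1/69 - 186*69)*7 = (25 + 1/69 - 12834)*7 = -883820/69*7 = -6186740/69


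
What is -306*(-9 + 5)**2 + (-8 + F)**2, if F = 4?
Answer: -4880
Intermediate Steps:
-306*(-9 + 5)**2 + (-8 + F)**2 = -306*(-9 + 5)**2 + (-8 + 4)**2 = -306*(-4)**2 + (-4)**2 = -306*16 + 16 = -4896 + 16 = -4880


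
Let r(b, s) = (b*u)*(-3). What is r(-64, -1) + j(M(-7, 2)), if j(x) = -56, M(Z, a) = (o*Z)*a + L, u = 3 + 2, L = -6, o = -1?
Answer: 904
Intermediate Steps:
u = 5
M(Z, a) = -6 - Z*a (M(Z, a) = (-Z)*a - 6 = -Z*a - 6 = -6 - Z*a)
r(b, s) = -15*b (r(b, s) = (b*5)*(-3) = (5*b)*(-3) = -15*b)
r(-64, -1) + j(M(-7, 2)) = -15*(-64) - 56 = 960 - 56 = 904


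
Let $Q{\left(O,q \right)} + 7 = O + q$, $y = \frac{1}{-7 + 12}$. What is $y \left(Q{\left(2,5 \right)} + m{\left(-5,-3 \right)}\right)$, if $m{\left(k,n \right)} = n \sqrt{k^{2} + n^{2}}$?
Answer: $- \frac{3 \sqrt{34}}{5} \approx -3.4986$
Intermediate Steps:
$y = \frac{1}{5} \approx 0.2$
$Q{\left(O,q \right)} = -7 + O + q$ ($Q{\left(O,q \right)} = -7 + \left(O + q\right) = -7 + O + q$)
$y \left(Q{\left(2,5 \right)} + m{\left(-5,-3 \right)}\right) = \frac{\left(-7 + 2 + 5\right) - 3 \sqrt{\left(-5\right)^{2} + \left(-3\right)^{2}}}{5} = \frac{0 - 3 \sqrt{25 + 9}}{5} = \frac{0 - 3 \sqrt{34}}{5} = \frac{\left(-3\right) \sqrt{34}}{5} = - \frac{3 \sqrt{34}}{5}$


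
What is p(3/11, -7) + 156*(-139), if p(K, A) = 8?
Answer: -21676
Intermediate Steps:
p(3/11, -7) + 156*(-139) = 8 + 156*(-139) = 8 - 21684 = -21676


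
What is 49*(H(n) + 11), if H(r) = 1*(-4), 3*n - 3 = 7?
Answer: 343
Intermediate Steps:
n = 10/3 (n = 1 + (⅓)*7 = 1 + 7/3 = 10/3 ≈ 3.3333)
H(r) = -4
49*(H(n) + 11) = 49*(-4 + 11) = 49*7 = 343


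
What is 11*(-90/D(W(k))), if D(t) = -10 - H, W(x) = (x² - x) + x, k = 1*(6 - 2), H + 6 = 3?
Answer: 990/7 ≈ 141.43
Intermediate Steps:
H = -3 (H = -6 + 3 = -3)
k = 4 (k = 1*4 = 4)
W(x) = x²
D(t) = -7 (D(t) = -10 - 1*(-3) = -10 + 3 = -7)
11*(-90/D(W(k))) = 11*(-90/(-7)) = 11*(-90*(-⅐)) = 11*(90/7) = 990/7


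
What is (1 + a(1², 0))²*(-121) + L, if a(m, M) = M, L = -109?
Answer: -230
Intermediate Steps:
(1 + a(1², 0))²*(-121) + L = (1 + 0)²*(-121) - 109 = 1²*(-121) - 109 = 1*(-121) - 109 = -121 - 109 = -230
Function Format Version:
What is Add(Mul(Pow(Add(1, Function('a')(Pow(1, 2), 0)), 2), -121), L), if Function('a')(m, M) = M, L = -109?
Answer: -230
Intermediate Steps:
Add(Mul(Pow(Add(1, Function('a')(Pow(1, 2), 0)), 2), -121), L) = Add(Mul(Pow(Add(1, 0), 2), -121), -109) = Add(Mul(Pow(1, 2), -121), -109) = Add(Mul(1, -121), -109) = Add(-121, -109) = -230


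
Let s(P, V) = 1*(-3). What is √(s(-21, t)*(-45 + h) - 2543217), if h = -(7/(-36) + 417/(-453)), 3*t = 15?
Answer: I*√2087456002185/906 ≈ 1594.7*I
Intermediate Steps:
t = 5 (t = (⅓)*15 = 5)
s(P, V) = -3
h = 6061/5436 (h = -(7*(-1/36) + 417*(-1/453)) = -(-7/36 - 139/151) = -1*(-6061/5436) = 6061/5436 ≈ 1.1150)
√(s(-21, t)*(-45 + h) - 2543217) = √(-3*(-45 + 6061/5436) - 2543217) = √(-3*(-238559/5436) - 2543217) = √(238559/1812 - 2543217) = √(-4608070645/1812) = I*√2087456002185/906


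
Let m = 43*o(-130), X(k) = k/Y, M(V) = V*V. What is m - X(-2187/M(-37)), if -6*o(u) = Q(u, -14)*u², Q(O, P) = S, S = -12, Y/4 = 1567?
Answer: 12471468434987/8580892 ≈ 1.4534e+6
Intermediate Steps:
Y = 6268 (Y = 4*1567 = 6268)
Q(O, P) = -12
M(V) = V²
o(u) = 2*u² (o(u) = -(-2)*u² = 2*u²)
X(k) = k/6268
m = 1453400 (m = 43*(2*(-130)²) = 43*(2*16900) = 43*33800 = 1453400)
m - X(-2187/M(-37)) = 1453400 - (-2187/((-37)²))/6268 = 1453400 - (-2187/1369)/6268 = 1453400 - (-2187*1/1369)/6268 = 1453400 - (-2187)/(6268*1369) = 1453400 - 1*(-2187/8580892) = 1453400 + 2187/8580892 = 12471468434987/8580892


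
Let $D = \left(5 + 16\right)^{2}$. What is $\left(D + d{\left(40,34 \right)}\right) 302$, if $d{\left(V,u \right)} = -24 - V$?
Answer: $113854$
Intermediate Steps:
$D = 441$ ($D = 21^{2} = 441$)
$\left(D + d{\left(40,34 \right)}\right) 302 = \left(441 - 64\right) 302 = 377 \cdot 302 = 113854$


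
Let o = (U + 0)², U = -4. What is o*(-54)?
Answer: -864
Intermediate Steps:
o = 16 (o = (-4 + 0)² = (-4)² = 16)
o*(-54) = 16*(-54) = -864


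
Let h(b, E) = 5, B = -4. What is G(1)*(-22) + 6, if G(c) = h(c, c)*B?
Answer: 446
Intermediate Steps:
G(c) = -20 (G(c) = 5*(-4) = -20)
G(1)*(-22) + 6 = -20*(-22) + 6 = 440 + 6 = 446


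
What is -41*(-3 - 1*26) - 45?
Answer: 1144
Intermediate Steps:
-41*(-3 - 1*26) - 45 = -41*(-3 - 26) - 45 = -41*(-29) - 45 = 1189 - 45 = 1144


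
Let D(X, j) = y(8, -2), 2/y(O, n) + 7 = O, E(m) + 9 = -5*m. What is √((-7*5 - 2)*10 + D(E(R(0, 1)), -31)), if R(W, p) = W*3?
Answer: 4*I*√23 ≈ 19.183*I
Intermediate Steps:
R(W, p) = 3*W
E(m) = -9 - 5*m
y(O, n) = 2/(-7 + O)
D(X, j) = 2 (D(X, j) = 2/(-7 + 8) = 2/1 = 2*1 = 2)
√((-7*5 - 2)*10 + D(E(R(0, 1)), -31)) = √((-7*5 - 2)*10 + 2) = √((-35 - 2)*10 + 2) = √(-37*10 + 2) = √(-370 + 2) = √(-368) = 4*I*√23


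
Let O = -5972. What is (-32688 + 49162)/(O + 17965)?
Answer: 16474/11993 ≈ 1.3736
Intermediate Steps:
(-32688 + 49162)/(O + 17965) = (-32688 + 49162)/(-5972 + 17965) = 16474/11993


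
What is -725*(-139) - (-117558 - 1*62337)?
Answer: 280670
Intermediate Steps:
-725*(-139) - (-117558 - 1*62337) = 100775 - (-117558 - 62337) = 100775 - 1*(-179895) = 100775 + 179895 = 280670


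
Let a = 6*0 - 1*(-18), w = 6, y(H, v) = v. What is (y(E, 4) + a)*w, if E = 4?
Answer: 132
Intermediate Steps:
a = 18 (a = 0 + 18 = 18)
(y(E, 4) + a)*w = (4 + 18)*6 = 22*6 = 132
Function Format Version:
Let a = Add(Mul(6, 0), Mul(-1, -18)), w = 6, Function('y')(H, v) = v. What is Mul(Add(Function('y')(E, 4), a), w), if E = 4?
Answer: 132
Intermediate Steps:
a = 18 (a = Add(0, 18) = 18)
Mul(Add(Function('y')(E, 4), a), w) = Mul(Add(4, 18), 6) = Mul(22, 6) = 132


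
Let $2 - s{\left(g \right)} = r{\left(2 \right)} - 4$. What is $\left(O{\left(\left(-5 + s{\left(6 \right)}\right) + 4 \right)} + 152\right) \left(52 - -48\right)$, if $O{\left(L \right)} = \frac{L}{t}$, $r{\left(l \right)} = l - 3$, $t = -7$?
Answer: $\frac{105800}{7} \approx 15114.0$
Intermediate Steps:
$r{\left(l \right)} = -3 + l$
$s{\left(g \right)} = 7$ ($s{\left(g \right)} = 2 - \left(\left(-3 + 2\right) - 4\right) = 2 - \left(-1 - 4\right) = 2 - -5 = 2 + 5 = 7$)
$O{\left(L \right)} = - \frac{L}{7}$ ($O{\left(L \right)} = \frac{L}{-7} = L \left(- \frac{1}{7}\right) = - \frac{L}{7}$)
$\left(O{\left(\left(-5 + s{\left(6 \right)}\right) + 4 \right)} + 152\right) \left(52 - -48\right) = \left(- \frac{\left(-5 + 7\right) + 4}{7} + 152\right) \left(52 - -48\right) = \left(- \frac{2 + 4}{7} + 152\right) \left(52 + 48\right) = \left(\left(- \frac{1}{7}\right) 6 + 152\right) 100 = \left(- \frac{6}{7} + 152\right) 100 = \frac{1058}{7} \cdot 100 = \frac{105800}{7}$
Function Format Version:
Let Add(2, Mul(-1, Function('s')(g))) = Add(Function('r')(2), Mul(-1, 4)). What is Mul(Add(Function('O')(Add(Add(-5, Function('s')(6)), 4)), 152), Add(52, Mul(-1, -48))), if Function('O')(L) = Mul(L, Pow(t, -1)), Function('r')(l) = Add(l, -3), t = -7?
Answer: Rational(105800, 7) ≈ 15114.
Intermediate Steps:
Function('r')(l) = Add(-3, l)
Function('s')(g) = 7 (Function('s')(g) = Add(2, Mul(-1, Add(Add(-3, 2), Mul(-1, 4)))) = Add(2, Mul(-1, Add(-1, -4))) = Add(2, Mul(-1, -5)) = Add(2, 5) = 7)
Function('O')(L) = Mul(Rational(-1, 7), L) (Function('O')(L) = Mul(L, Pow(-7, -1)) = Mul(L, Rational(-1, 7)) = Mul(Rational(-1, 7), L))
Mul(Add(Function('O')(Add(Add(-5, Function('s')(6)), 4)), 152), Add(52, Mul(-1, -48))) = Mul(Add(Mul(Rational(-1, 7), Add(Add(-5, 7), 4)), 152), Add(52, Mul(-1, -48))) = Mul(Add(Mul(Rational(-1, 7), Add(2, 4)), 152), Add(52, 48)) = Mul(Add(Mul(Rational(-1, 7), 6), 152), 100) = Mul(Add(Rational(-6, 7), 152), 100) = Mul(Rational(1058, 7), 100) = Rational(105800, 7)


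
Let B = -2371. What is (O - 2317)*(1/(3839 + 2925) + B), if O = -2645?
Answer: 39788896083/3382 ≈ 1.1765e+7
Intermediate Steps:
(O - 2317)*(1/(3839 + 2925) + B) = (-2645 - 2317)*(1/(3839 + 2925) - 2371) = -4962*(1/6764 - 2371) = -4962*(-16037443/6764) = 39788896083/3382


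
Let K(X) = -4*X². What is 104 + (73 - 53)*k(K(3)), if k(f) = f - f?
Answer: 104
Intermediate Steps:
k(f) = 0
104 + (73 - 53)*k(K(3)) = 104 + (73 - 53)*0 = 104 + 20*0 = 104 + 0 = 104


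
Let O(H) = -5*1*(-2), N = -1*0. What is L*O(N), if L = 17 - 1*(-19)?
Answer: 360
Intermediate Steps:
N = 0
O(H) = 10 (O(H) = -5*(-2) = 10)
L = 36 (L = 17 + 19 = 36)
L*O(N) = 36*10 = 360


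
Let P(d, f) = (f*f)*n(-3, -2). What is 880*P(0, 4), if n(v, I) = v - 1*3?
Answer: -84480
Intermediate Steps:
n(v, I) = -3 + v (n(v, I) = v - 3 = -3 + v)
P(d, f) = -6*f**2 (P(d, f) = (f*f)*(-3 - 3) = f**2*(-6) = -6*f**2)
880*P(0, 4) = 880*(-6*4**2) = 880*(-6*16) = 880*(-96) = -84480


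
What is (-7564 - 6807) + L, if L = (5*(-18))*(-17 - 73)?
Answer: -6271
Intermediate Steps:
L = 8100 (L = -90*(-90) = 8100)
(-7564 - 6807) + L = (-7564 - 6807) + 8100 = -14371 + 8100 = -6271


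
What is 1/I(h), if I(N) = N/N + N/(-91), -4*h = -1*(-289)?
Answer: 364/653 ≈ 0.55743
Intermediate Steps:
h = -289/4 (h = -(-1)*(-289)/4 = -¼*289 = -289/4 ≈ -72.250)
I(N) = 1 - N/91 (I(N) = 1 + N*(-1/91) = 1 - N/91)
1/I(h) = 1/(1 - 1/91*(-289/4)) = 1/(1 + 289/364) = 1/(653/364) = 364/653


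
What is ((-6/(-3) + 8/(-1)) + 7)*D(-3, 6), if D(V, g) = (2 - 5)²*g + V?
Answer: 51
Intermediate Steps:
D(V, g) = V + 9*g (D(V, g) = (-3)²*g + V = 9*g + V = V + 9*g)
((-6/(-3) + 8/(-1)) + 7)*D(-3, 6) = ((-6/(-3) + 8/(-1)) + 7)*(-3 + 9*6) = ((-6*(-⅓) + 8*(-1)) + 7)*(-3 + 54) = ((2 - 8) + 7)*51 = (-6 + 7)*51 = 1*51 = 51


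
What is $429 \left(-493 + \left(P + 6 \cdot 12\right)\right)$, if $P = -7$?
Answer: $-183612$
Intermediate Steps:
$429 \left(-493 + \left(P + 6 \cdot 12\right)\right) = 429 \left(-493 + \left(-7 + 6 \cdot 12\right)\right) = 429 \left(-493 + \left(-7 + 72\right)\right) = 429 \left(-493 + 65\right) = 429 \left(-428\right) = -183612$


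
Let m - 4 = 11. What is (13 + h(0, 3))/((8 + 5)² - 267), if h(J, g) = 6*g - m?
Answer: -8/49 ≈ -0.16327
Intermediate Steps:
m = 15 (m = 4 + 11 = 15)
h(J, g) = -15 + 6*g (h(J, g) = 6*g - 1*15 = 6*g - 15 = -15 + 6*g)
(13 + h(0, 3))/((8 + 5)² - 267) = (13 + (-15 + 6*3))/((8 + 5)² - 267) = (13 + (-15 + 18))/(13² - 267) = (13 + 3)/(169 - 267) = 16/(-98) = 16*(-1/98) = -8/49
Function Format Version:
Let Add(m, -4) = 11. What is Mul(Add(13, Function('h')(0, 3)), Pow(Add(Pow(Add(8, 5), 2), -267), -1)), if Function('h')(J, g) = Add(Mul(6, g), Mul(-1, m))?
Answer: Rational(-8, 49) ≈ -0.16327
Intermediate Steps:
m = 15 (m = Add(4, 11) = 15)
Function('h')(J, g) = Add(-15, Mul(6, g)) (Function('h')(J, g) = Add(Mul(6, g), Mul(-1, 15)) = Add(Mul(6, g), -15) = Add(-15, Mul(6, g)))
Mul(Add(13, Function('h')(0, 3)), Pow(Add(Pow(Add(8, 5), 2), -267), -1)) = Mul(Add(13, Add(-15, Mul(6, 3))), Pow(Add(Pow(Add(8, 5), 2), -267), -1)) = Mul(Add(13, Add(-15, 18)), Pow(Add(Pow(13, 2), -267), -1)) = Mul(Add(13, 3), Pow(Add(169, -267), -1)) = Mul(16, Pow(-98, -1)) = Mul(16, Rational(-1, 98)) = Rational(-8, 49)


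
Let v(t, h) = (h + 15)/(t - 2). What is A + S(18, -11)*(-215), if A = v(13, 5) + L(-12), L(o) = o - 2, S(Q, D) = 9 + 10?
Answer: -45069/11 ≈ -4097.2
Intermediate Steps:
S(Q, D) = 19
v(t, h) = (15 + h)/(-2 + t)
L(o) = -2 + o
A = -134/11 (A = (15 + 5)/(-2 + 13) + (-2 - 12) = 20/11 - 14 = -134/11 ≈ -12.182)
A + S(18, -11)*(-215) = -134/11 + 19*(-215) = -134/11 - 4085 = -45069/11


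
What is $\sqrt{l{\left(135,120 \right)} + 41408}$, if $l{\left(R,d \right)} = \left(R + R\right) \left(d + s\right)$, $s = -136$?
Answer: $4 \sqrt{2318} \approx 192.58$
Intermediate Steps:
$l{\left(R,d \right)} = 2 R \left(-136 + d\right)$ ($l{\left(R,d \right)} = \left(R + R\right) \left(d - 136\right) = 2 R \left(-136 + d\right)$)
$\sqrt{l{\left(135,120 \right)} + 41408} = \sqrt{2 \cdot 135 \left(-136 + 120\right) + 41408} = \sqrt{2 \cdot 135 \left(-16\right) + 41408} = \sqrt{-4320 + 41408} = \sqrt{37088} = 4 \sqrt{2318}$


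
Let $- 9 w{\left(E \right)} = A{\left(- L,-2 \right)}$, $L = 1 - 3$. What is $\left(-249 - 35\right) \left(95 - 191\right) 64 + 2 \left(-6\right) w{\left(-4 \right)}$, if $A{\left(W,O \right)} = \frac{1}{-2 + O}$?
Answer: $\frac{5234687}{3} \approx 1.7449 \cdot 10^{6}$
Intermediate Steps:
$L = -2$
$w{\left(E \right)} = \frac{1}{36}$ ($w{\left(E \right)} = - \frac{1}{9 \left(-2 - 2\right)} = - \frac{1}{9 \left(-4\right)} = \left(- \frac{1}{9}\right) \left(- \frac{1}{4}\right) = \frac{1}{36}$)
$\left(-249 - 35\right) \left(95 - 191\right) 64 + 2 \left(-6\right) w{\left(-4 \right)} = \left(-249 - 35\right) \left(95 - 191\right) 64 + 2 \left(-6\right) \frac{1}{36} = \left(-284\right) \left(-96\right) 64 - \frac{1}{3} = 27264 \cdot 64 - \frac{1}{3} = 1744896 - \frac{1}{3} = \frac{5234687}{3}$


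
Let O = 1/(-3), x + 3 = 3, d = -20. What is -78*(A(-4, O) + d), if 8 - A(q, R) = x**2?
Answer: 936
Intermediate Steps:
x = 0 (x = -3 + 3 = 0)
O = -1/3 ≈ -0.33333
A(q, R) = 8 (A(q, R) = 8 - 1*0**2 = 8 - 1*0 = 8 + 0 = 8)
-78*(A(-4, O) + d) = -78*(8 - 20) = -78*(-12) = 936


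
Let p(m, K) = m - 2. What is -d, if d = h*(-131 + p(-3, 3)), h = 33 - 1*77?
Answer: -5984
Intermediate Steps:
p(m, K) = -2 + m
h = -44 (h = 33 - 77 = -44)
d = 5984 (d = -44*(-131 + (-2 - 3)) = -44*(-131 - 5) = -44*(-136) = 5984)
-d = -1*5984 = -5984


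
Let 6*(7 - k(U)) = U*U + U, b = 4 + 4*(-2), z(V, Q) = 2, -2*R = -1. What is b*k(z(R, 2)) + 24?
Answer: 0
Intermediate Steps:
R = ½ (R = -½*(-1) = ½ ≈ 0.50000)
b = -4 (b = 4 - 8 = -4)
k(U) = 7 - U/6 - U²/6 (k(U) = 7 - (U*U + U)/6 = 7 - (U² + U)/6 = 7 - (U + U²)/6 = 7 + (-U/6 - U²/6) = 7 - U/6 - U²/6)
b*k(z(R, 2)) + 24 = -4*(7 - ⅙*2 - ⅙*2²) + 24 = -4*(7 - ⅓ - ⅙*4) + 24 = -4*(7 - ⅓ - ⅔) + 24 = -4*6 + 24 = -24 + 24 = 0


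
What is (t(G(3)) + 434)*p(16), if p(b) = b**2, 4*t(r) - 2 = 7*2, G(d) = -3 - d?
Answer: 112128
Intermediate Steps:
t(r) = 4 (t(r) = 1/2 + (7*2)/4 = 1/2 + (1/4)*14 = 1/2 + 7/2 = 4)
(t(G(3)) + 434)*p(16) = (4 + 434)*16**2 = 438*256 = 112128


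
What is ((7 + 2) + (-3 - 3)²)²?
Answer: 2025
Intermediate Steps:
((7 + 2) + (-3 - 3)²)² = (9 + (-6)²)² = (9 + 36)² = 45² = 2025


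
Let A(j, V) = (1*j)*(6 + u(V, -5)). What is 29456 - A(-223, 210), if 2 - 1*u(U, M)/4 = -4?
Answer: 36146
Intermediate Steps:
u(U, M) = 24 (u(U, M) = 8 - 4*(-4) = 8 + 16 = 24)
A(j, V) = 30*j (A(j, V) = (1*j)*(6 + 24) = j*30 = 30*j)
29456 - A(-223, 210) = 29456 - 30*(-223) = 29456 - 1*(-6690) = 29456 + 6690 = 36146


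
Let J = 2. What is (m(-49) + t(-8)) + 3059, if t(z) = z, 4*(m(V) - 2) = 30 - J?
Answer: 3060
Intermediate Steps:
m(V) = 9 (m(V) = 2 + (30 - 1*2)/4 = 2 + (30 - 2)/4 = 2 + (1/4)*28 = 2 + 7 = 9)
(m(-49) + t(-8)) + 3059 = (9 - 8) + 3059 = 1 + 3059 = 3060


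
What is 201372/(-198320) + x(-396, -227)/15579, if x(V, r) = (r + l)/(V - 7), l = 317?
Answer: -35119420199/34586660940 ≈ -1.0154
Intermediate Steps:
x(V, r) = (317 + r)/(-7 + V) (x(V, r) = (r + 317)/(V - 7) = (317 + r)/(-7 + V))
201372/(-198320) + x(-396, -227)/15579 = 201372/(-198320) + ((317 - 227)/(-7 - 396))/15579 = 201372*(-1/198320) + (90/(-403))*(1/15579) = -50343/49580 - 1/403*90*(1/15579) = -50343/49580 - 90/403*1/15579 = -50343/49580 - 10/697593 = -35119420199/34586660940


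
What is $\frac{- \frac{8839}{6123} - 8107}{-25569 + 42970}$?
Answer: $- \frac{49648000}{106546323} \approx -0.46598$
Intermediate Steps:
$\frac{- \frac{8839}{6123} - 8107}{-25569 + 42970} = \frac{\left(-8839\right) \frac{1}{6123} - 8107}{17401} = \left(- \frac{8839}{6123} - 8107\right) \frac{1}{17401} = \left(- \frac{49648000}{6123}\right) \frac{1}{17401} = - \frac{49648000}{106546323}$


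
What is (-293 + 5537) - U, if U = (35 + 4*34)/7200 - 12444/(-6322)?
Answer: 13255989541/2528800 ≈ 5242.0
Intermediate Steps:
U = 5037659/2528800 (U = (35 + 136)*(1/7200) - 12444*(-1/6322) = 171*(1/7200) + 6222/3161 = 19/800 + 6222/3161 = 5037659/2528800 ≈ 1.9921)
(-293 + 5537) - U = (-293 + 5537) - 1*5037659/2528800 = 5244 - 5037659/2528800 = 13255989541/2528800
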